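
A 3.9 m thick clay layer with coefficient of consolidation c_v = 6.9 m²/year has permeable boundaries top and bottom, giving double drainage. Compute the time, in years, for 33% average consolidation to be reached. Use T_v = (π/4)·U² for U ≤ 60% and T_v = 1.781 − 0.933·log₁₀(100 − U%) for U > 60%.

t ≈ 0.0471 years

Drainage path length: H_d = H/2 = 1.95 m (double drainage).
U ≤ 60%: T_v = (π/4)·U² = (π/4)×0.33² = 0.08553.
t = T_v·H_d²/c_v = 0.08553×1.95²/6.9 = 0.04713 years.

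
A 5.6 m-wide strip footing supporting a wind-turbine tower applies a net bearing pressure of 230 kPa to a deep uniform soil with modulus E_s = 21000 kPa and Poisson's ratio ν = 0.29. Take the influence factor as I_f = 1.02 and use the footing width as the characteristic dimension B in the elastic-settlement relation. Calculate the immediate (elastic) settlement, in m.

Immediate (elastic) settlement: S_e = q·B·(1−ν²)/E_s · I_f.
S_e = 230 × 5.6 × (1 − 0.29²) / 21000 × 1.02
    = 230 × 5.6 × 0.9159 / 21000 × 1.02
    = 0.0573 m

S_e ≈ 0.0573 m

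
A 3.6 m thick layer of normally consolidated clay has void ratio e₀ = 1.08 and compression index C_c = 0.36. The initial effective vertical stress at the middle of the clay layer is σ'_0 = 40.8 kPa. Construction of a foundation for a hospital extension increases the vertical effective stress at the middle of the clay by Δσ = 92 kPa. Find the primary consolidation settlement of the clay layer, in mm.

Final effective stress: σ'_f = σ'_0 + Δσ = 40.8 + 92 = 132.8 kPa.
Normally consolidated clay, so the full stress increment lies on the virgin compression line:
S_c = C_c·H/(1+e₀)·log₁₀(σ'_f/σ'_0) = 0.36×3.6/(1+1.08)×log₁₀(132.8/40.8)
    = 0.62308 × 0.51254 = 0.3194 m

S_c ≈ 319 mm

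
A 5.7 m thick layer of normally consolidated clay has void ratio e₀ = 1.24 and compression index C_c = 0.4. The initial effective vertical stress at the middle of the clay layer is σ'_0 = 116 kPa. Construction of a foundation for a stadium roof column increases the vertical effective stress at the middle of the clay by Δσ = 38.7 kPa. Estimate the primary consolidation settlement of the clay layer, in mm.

S_c ≈ 127 mm

Final effective stress: σ'_f = σ'_0 + Δσ = 116 + 38.7 = 154.7 kPa.
Normally consolidated clay, so the full stress increment lies on the virgin compression line:
S_c = C_c·H/(1+e₀)·log₁₀(σ'_f/σ'_0) = 0.4×5.7/(1+1.24)×log₁₀(154.7/116)
    = 1.0179 × 0.12503 = 0.1273 m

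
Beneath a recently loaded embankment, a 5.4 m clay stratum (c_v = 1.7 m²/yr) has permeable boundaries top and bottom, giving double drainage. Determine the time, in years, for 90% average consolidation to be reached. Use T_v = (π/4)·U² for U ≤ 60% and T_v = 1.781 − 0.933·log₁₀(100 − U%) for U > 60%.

t ≈ 3.64 years

Drainage path length: H_d = H/2 = 2.7 m (double drainage).
U > 60%: T_v = 1.781 − 0.933·log₁₀(100 − 90) = 0.848.
t = T_v·H_d²/c_v = 0.848×2.7²/1.7 = 3.636 years.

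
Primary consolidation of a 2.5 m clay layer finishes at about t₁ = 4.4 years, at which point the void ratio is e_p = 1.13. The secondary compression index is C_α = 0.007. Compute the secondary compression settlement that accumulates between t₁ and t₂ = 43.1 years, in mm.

S_s ≈ 8.14 mm

Secondary compression: S_s = C_α·H/(1+e_p)·log₁₀(t₂/t₁)
S_s = 0.007×2.5/(1+1.13)×log₁₀(43.1/4.4)
    = 0.008216 × 0.991 = 0.008142 m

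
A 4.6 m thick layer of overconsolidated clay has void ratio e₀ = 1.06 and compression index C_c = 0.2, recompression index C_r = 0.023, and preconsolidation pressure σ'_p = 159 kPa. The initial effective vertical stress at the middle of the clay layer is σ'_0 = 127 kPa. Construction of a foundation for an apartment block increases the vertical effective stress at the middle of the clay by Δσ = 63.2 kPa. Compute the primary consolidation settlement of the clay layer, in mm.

S_c ≈ 39.8 mm

Final effective stress: σ'_f = 127 + 63.2 = 190.2 kPa.
σ'_f = 190.2 > σ'_p = 159 kPa, so the stress path crosses the preconsolidation pressure — recompression up to σ'_p, then virgin compression beyond:
S_c = H/(1+e₀)·[C_r·log₁₀(σ'_p/σ'_0) + C_c·log₁₀(σ'_f/σ'_p)]
    = 4.6/2.06 × [0.023×log₁₀(159/127) + 0.2×log₁₀(190.2/159)]
    = 2.233 × [0.0022446 + 0.015563] = 0.03976 m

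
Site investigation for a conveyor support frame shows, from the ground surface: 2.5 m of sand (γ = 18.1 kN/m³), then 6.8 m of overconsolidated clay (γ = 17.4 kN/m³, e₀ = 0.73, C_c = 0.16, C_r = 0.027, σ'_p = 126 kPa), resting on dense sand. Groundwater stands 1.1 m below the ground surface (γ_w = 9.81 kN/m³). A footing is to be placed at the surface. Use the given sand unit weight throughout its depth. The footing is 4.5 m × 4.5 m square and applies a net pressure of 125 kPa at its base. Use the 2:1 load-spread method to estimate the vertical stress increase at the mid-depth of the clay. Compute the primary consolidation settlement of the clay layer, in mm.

Mid-depth of clay below the ground surface: z = 2.5 + 6.8/2 = 5.9 m.
Total vertical stress at mid-clay: σ_v = 18.1×2.5 + 17.4×3.4 = 104.41 kPa.
Pore pressure: u = 9.81×(5.9 − 1.1) = 47.088 kPa.
Initial effective stress: σ'_0 = σ_v − u = 104.41 − 47.088 = 57.322 kPa.
Stress increase at mid-clay by the 2:1 spreading method:
Δσ = qBL/((B+z)(L+z)) = 125×4.5×4.5/((4.5+5.9)(4.5+5.9)) = 23.403 kPa
Final effective stress: σ'_f = 57.322 + 23.403 = 80.725 kPa.
σ'_f = 80.725 ≤ σ'_p = 126 kPa, so the clay remains overconsolidated and only the recompression index applies:
S_c = C_r·H/(1+e₀)·log₁₀(σ'_f/σ'_0) = 0.027×6.8/1.73×log₁₀(80.725/57.322)
    = 0.10613 × 0.14869 = 0.01578 m

S_c ≈ 15.8 mm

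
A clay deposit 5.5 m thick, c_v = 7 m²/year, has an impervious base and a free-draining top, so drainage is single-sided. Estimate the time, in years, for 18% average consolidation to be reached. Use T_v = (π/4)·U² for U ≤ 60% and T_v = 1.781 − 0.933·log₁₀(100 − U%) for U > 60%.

t ≈ 0.11 years

Drainage path length: H_d = H = 5.5 m (single drainage).
U ≤ 60%: T_v = (π/4)·U² = (π/4)×0.18² = 0.025447.
t = T_v·H_d²/c_v = 0.025447×5.5²/7 = 0.11 years.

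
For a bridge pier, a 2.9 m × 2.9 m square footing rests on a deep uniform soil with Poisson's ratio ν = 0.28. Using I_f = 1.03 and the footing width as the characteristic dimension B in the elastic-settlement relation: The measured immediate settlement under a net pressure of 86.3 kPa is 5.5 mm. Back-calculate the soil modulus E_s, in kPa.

E_s ≈ 43200 kPa

S_e = q·B·(1−ν²)/E_s · I_f  ⇒  E_s = q·B·(1−ν²)·I_f / S_e.
E_s = 86.3 × 2.9 × 0.9216 × 1.03 / 0.0055 = 43190 kPa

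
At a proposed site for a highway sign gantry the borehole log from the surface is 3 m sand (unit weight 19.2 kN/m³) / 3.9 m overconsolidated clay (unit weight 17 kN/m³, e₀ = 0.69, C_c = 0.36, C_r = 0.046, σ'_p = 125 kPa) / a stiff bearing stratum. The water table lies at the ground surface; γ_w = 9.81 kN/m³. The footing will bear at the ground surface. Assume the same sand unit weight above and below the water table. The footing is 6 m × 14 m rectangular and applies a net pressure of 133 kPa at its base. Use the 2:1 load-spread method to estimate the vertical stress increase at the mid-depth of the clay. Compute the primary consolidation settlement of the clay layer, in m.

S_c ≈ 0.0379 m

Mid-depth of clay below the ground surface: z = 3 + 3.9/2 = 4.95 m.
Total vertical stress at mid-clay: σ_v = 19.2×3 + 17×1.95 = 90.75 kPa.
Pore pressure: u = 9.81×(4.95 − 0) = 48.56 kPa.
Initial effective stress: σ'_0 = σ_v − u = 90.75 − 48.56 = 42.19 kPa.
Stress increase at mid-clay by the 2:1 spreading method:
Δσ = qBL/((B+z)(L+z)) = 133×6×14/((6+4.95)(14+4.95)) = 53.84 kPa
Final effective stress: σ'_f = 42.19 + 53.84 = 96.03 kPa.
σ'_f = 96.03 ≤ σ'_p = 125 kPa, so the clay remains overconsolidated and only the recompression index applies:
S_c = C_r·H/(1+e₀)·log₁₀(σ'_f/σ'_0) = 0.046×3.9/1.69×log₁₀(96.03/42.19)
    = 0.10615 × 0.3572 = 0.03792 m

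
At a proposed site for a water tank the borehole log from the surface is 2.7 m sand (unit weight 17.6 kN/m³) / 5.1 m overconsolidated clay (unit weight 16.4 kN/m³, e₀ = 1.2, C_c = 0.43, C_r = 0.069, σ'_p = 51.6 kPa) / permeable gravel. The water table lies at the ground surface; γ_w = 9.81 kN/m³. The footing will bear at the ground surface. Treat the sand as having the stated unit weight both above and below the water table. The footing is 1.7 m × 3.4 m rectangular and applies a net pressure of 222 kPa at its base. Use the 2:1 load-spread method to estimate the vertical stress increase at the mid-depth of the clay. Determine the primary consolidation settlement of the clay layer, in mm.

Mid-depth of clay below the ground surface: z = 2.7 + 5.1/2 = 5.25 m.
Total vertical stress at mid-clay: σ_v = 17.6×2.7 + 16.4×2.55 = 89.34 kPa.
Pore pressure: u = 9.81×(5.25 − 0) = 51.503 kPa.
Initial effective stress: σ'_0 = σ_v − u = 89.34 − 51.503 = 37.837 kPa.
Stress increase at mid-clay by the 2:1 spreading method:
Δσ = qBL/((B+z)(L+z)) = 222×1.7×3.4/((1.7+5.25)(3.4+5.25)) = 21.344 kPa
Final effective stress: σ'_f = 37.837 + 21.344 = 59.181 kPa.
σ'_f = 59.181 > σ'_p = 51.6 kPa, so the stress path crosses the preconsolidation pressure — recompression up to σ'_p, then virgin compression beyond:
S_c = H/(1+e₀)·[C_r·log₁₀(σ'_p/σ'_0) + C_c·log₁₀(σ'_f/σ'_p)]
    = 5.1/2.2 × [0.069×log₁₀(51.6/37.837) + 0.43×log₁₀(59.181/51.6)]
    = 2.3182 × [0.0092966 + 0.025599] = 0.08089 m

S_c ≈ 80.9 mm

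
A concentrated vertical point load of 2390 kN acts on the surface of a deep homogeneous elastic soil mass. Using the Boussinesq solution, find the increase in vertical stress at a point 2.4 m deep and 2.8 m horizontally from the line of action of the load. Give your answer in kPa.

Δσ_z ≈ 23.1 kPa

Boussinesq vertical stress below a point load on an elastic half-space:
Δσ_z = 3P/(2πz²) · [1 + (r/z)²]^(−5/2)
r/z = 2.8/2.4 = 1.1667; [1+(r/z)²]^(−5/2) = 0.11674.
Δσ_z = 3×2390/(2π×2.4²) × 0.11674 = 198.11 × 0.11674 = 23.13 kPa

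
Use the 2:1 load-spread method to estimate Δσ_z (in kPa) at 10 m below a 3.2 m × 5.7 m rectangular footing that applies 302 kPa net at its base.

By the 2:1 method the load spreads at 1 horizontal : 2 vertical, so at depth z the loaded area has grown by z in each plan dimension:
Δσ = qBL/((B+z)(L+z)) = 302×3.2×5.7/((3.2+10)(5.7+10)) = 26.58 kPa

Δσ_z ≈ 26.6 kPa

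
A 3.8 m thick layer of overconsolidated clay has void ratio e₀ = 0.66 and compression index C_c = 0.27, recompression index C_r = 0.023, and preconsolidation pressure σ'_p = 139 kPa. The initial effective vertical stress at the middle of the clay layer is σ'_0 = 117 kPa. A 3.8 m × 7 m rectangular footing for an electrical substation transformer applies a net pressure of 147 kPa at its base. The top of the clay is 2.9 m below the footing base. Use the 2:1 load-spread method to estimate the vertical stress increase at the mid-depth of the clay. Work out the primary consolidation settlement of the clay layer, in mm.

S_c ≈ 34.1 mm

Mid-depth of clay below the footing base: z = 2.9 + 3.8/2 = 4.8 m.
Stress increase at mid-clay by the 2:1 spreading method:
Δσ = qBL/((B+z)(L+z)) = 147×3.8×7/((3.8+4.8)(7+4.8)) = 38.532 kPa
Final effective stress: σ'_f = 117 + 38.532 = 155.53 kPa.
σ'_f = 155.53 > σ'_p = 139 kPa, so the stress path crosses the preconsolidation pressure — recompression up to σ'_p, then virgin compression beyond:
S_c = H/(1+e₀)·[C_r·log₁₀(σ'_p/σ'_0) + C_c·log₁₀(σ'_f/σ'_p)]
    = 3.8/1.66 × [0.023×log₁₀(139/117) + 0.27×log₁₀(155.53/139)]
    = 2.2892 × [0.0017211 + 0.013176] = 0.0341 m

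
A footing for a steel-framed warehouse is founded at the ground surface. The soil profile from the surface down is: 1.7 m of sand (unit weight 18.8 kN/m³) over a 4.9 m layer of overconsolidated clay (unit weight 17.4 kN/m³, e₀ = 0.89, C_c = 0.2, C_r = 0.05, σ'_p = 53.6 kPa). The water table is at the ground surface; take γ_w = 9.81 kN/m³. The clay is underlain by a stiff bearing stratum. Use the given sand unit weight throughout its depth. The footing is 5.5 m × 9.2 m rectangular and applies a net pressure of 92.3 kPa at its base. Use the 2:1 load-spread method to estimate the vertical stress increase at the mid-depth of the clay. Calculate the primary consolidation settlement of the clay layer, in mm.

S_c ≈ 86.4 mm

Mid-depth of clay below the ground surface: z = 1.7 + 4.9/2 = 4.15 m.
Total vertical stress at mid-clay: σ_v = 18.8×1.7 + 17.4×2.45 = 74.59 kPa.
Pore pressure: u = 9.81×(4.15 − 0) = 40.712 kPa.
Initial effective stress: σ'_0 = σ_v − u = 74.59 − 40.712 = 33.878 kPa.
Stress increase at mid-clay by the 2:1 spreading method:
Δσ = qBL/((B+z)(L+z)) = 92.3×5.5×9.2/((5.5+4.15)(9.2+4.15)) = 36.253 kPa
Final effective stress: σ'_f = 33.878 + 36.253 = 70.131 kPa.
σ'_f = 70.131 > σ'_p = 53.6 kPa, so the stress path crosses the preconsolidation pressure — recompression up to σ'_p, then virgin compression beyond:
S_c = H/(1+e₀)·[C_r·log₁₀(σ'_p/σ'_0) + C_c·log₁₀(σ'_f/σ'_p)]
    = 4.9/1.89 × [0.05×log₁₀(53.6/33.878) + 0.2×log₁₀(70.131/53.6)]
    = 2.5926 × [0.0099624 + 0.023349] = 0.08636 m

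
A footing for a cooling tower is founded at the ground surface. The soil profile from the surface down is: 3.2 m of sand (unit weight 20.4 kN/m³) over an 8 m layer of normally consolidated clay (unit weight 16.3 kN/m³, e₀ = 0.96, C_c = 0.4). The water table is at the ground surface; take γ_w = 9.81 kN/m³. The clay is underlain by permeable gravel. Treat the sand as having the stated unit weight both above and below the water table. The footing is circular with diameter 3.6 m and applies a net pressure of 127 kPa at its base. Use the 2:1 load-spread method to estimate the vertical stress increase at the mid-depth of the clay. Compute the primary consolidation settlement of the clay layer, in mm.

Mid-depth of clay below the ground surface: z = 3.2 + 8/2 = 7.2 m.
Total vertical stress at mid-clay: σ_v = 20.4×3.2 + 16.3×4 = 130.48 kPa.
Pore pressure: u = 9.81×(7.2 − 0) = 70.632 kPa.
Initial effective stress: σ'_0 = σ_v − u = 130.48 − 70.632 = 59.848 kPa.
Stress increase at mid-clay by the 2:1 spreading method:
Δσ ≈ qD²/(D+z)² = 127×3.6²/(3.6+7.2)² = 14.111 kPa
Final effective stress: σ'_f = σ'_0 + Δσ = 59.848 + 14.111 = 73.959 kPa.
Normally consolidated clay, so the full stress increment lies on the virgin compression line:
S_c = C_c·H/(1+e₀)·log₁₀(σ'_f/σ'_0) = 0.4×8/(1+0.96)×log₁₀(73.959/59.848)
    = 1.6327 × 0.091941 = 0.1501 m

S_c ≈ 150 mm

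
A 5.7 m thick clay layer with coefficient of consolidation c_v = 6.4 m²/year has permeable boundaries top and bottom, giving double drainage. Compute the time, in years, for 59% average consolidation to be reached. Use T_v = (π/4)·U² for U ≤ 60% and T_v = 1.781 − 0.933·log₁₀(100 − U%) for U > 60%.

Drainage path length: H_d = H/2 = 2.85 m (double drainage).
U ≤ 60%: T_v = (π/4)·U² = (π/4)×0.59² = 0.2734.
t = T_v·H_d²/c_v = 0.2734×2.85²/6.4 = 0.347 years.

t ≈ 0.347 years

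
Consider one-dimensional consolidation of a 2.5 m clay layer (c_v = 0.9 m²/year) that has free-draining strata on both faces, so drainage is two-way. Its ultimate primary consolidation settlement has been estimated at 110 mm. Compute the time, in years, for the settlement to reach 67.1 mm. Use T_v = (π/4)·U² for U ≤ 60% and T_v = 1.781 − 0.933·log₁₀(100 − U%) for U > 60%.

Drainage path length: H_d = H/2 = 1.25 m (double drainage).
U = S(t)/S_ult = 67.1/110 = 0.61.
U > 60%: T_v = 1.781 − 0.933·log₁₀(100 − 61) = 0.29654.
t = T_v·H_d²/c_v = 0.29654×1.25²/0.9 = 0.5148 years.

t ≈ 0.515 years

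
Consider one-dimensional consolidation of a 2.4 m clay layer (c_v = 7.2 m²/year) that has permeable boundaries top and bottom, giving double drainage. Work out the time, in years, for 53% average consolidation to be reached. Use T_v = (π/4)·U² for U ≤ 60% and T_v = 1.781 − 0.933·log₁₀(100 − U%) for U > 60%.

t ≈ 0.0441 years

Drainage path length: H_d = H/2 = 1.2 m (double drainage).
U ≤ 60%: T_v = (π/4)·U² = (π/4)×0.53² = 0.22062.
t = T_v·H_d²/c_v = 0.22062×1.2²/7.2 = 0.04412 years.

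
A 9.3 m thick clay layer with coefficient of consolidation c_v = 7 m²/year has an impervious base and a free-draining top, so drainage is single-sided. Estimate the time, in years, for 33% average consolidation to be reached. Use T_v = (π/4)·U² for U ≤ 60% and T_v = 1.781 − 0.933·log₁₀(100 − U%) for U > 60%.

t ≈ 1.06 years

Drainage path length: H_d = H = 9.3 m (single drainage).
U ≤ 60%: T_v = (π/4)·U² = (π/4)×0.33² = 0.08553.
t = T_v·H_d²/c_v = 0.08553×9.3²/7 = 1.057 years.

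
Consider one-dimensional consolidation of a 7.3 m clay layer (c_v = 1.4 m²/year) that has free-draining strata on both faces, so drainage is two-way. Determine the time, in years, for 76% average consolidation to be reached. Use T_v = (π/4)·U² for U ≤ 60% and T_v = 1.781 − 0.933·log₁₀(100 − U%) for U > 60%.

t ≈ 4.69 years

Drainage path length: H_d = H/2 = 3.65 m (double drainage).
U > 60%: T_v = 1.781 − 0.933·log₁₀(100 − 76) = 0.49326.
t = T_v·H_d²/c_v = 0.49326×3.65²/1.4 = 4.694 years.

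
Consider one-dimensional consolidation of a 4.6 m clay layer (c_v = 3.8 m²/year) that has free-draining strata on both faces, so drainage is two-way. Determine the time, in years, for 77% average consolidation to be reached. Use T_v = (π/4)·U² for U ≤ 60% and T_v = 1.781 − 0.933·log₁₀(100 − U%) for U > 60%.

Drainage path length: H_d = H/2 = 2.3 m (double drainage).
U > 60%: T_v = 1.781 − 0.933·log₁₀(100 − 77) = 0.51051.
t = T_v·H_d²/c_v = 0.51051×2.3²/3.8 = 0.7107 years.

t ≈ 0.711 years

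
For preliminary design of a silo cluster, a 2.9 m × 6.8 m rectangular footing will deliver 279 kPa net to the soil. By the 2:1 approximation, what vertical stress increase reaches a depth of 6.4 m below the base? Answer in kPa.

By the 2:1 method the load spreads at 1 horizontal : 2 vertical, so at depth z the loaded area has grown by z in each plan dimension:
Δσ = qBL/((B+z)(L+z)) = 279×2.9×6.8/((2.9+6.4)(6.8+6.4)) = 44.818 kPa

Δσ_z ≈ 44.8 kPa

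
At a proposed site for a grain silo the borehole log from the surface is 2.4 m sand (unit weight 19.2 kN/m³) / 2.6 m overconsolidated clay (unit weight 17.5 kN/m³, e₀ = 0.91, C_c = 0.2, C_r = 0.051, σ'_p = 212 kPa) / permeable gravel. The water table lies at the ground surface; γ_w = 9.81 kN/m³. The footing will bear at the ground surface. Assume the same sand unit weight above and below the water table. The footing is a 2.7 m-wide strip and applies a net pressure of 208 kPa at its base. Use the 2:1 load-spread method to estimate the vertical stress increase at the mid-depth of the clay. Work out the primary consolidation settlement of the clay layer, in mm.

S_c ≈ 39.4 mm

Mid-depth of clay below the ground surface: z = 2.4 + 2.6/2 = 3.7 m.
Total vertical stress at mid-clay: σ_v = 19.2×2.4 + 17.5×1.3 = 68.83 kPa.
Pore pressure: u = 9.81×(3.7 − 0) = 36.297 kPa.
Initial effective stress: σ'_0 = σ_v − u = 68.83 − 36.297 = 32.533 kPa.
Stress increase at mid-clay by the 2:1 spreading method:
Δσ = qB/(B+z) = 208×2.7/(2.7+3.7) = 87.75 kPa
Final effective stress: σ'_f = 32.533 + 87.75 = 120.28 kPa.
σ'_f = 120.28 ≤ σ'_p = 212 kPa, so the clay remains overconsolidated and only the recompression index applies:
S_c = C_r·H/(1+e₀)·log₁₀(σ'_f/σ'_0) = 0.051×2.6/1.91×log₁₀(120.28/32.533)
    = 0.069426 × 0.56787 = 0.03943 m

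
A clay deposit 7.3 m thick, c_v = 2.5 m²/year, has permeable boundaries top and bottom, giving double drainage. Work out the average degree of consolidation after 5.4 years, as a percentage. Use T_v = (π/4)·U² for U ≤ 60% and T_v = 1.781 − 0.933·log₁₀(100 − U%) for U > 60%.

Drainage path length: H_d = H/2 = 3.65 m (double drainage).
T_v = c_v·t/H_d² = 2.5×5.4/3.65² = 1.0133.
T_v = 1.0133 corresponds to the U > 60% branch:
U = 1 − 10^((1.781 − T_v)/0.933)/100 = 0.9335

U ≈ 93.3 %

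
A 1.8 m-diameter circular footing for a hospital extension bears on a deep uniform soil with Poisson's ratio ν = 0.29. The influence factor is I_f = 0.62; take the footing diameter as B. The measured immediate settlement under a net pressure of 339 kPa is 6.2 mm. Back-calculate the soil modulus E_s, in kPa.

S_e = q·B·(1−ν²)/E_s · I_f  ⇒  E_s = q·B·(1−ν²)·I_f / S_e.
E_s = 339 × 1.8 × 0.9159 × 0.62 / 0.0062 = 55890 kPa

E_s ≈ 55900 kPa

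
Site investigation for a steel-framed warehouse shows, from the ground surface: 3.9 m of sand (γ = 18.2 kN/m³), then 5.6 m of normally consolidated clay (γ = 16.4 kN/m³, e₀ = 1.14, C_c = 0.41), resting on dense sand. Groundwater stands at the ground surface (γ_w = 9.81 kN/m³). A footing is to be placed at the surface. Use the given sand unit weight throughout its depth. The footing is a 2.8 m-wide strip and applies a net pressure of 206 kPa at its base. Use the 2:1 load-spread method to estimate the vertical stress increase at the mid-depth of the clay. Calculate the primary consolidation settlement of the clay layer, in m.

Mid-depth of clay below the ground surface: z = 3.9 + 5.6/2 = 6.7 m.
Total vertical stress at mid-clay: σ_v = 18.2×3.9 + 16.4×2.8 = 116.9 kPa.
Pore pressure: u = 9.81×(6.7 − 0) = 65.727 kPa.
Initial effective stress: σ'_0 = σ_v − u = 116.9 − 65.727 = 51.173 kPa.
Stress increase at mid-clay by the 2:1 spreading method:
Δσ = qB/(B+z) = 206×2.8/(2.8+6.7) = 60.716 kPa
Final effective stress: σ'_f = σ'_0 + Δσ = 51.173 + 60.716 = 111.89 kPa.
Normally consolidated clay, so the full stress increment lies on the virgin compression line:
S_c = C_c·H/(1+e₀)·log₁₀(σ'_f/σ'_0) = 0.41×5.6/(1+1.14)×log₁₀(111.89/51.173)
    = 1.0729 × 0.33975 = 0.3645 m

S_c ≈ 0.365 m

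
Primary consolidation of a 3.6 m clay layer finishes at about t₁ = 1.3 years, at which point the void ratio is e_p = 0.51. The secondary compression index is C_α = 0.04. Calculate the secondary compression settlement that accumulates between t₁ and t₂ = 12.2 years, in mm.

Secondary compression: S_s = C_α·H/(1+e_p)·log₁₀(t₂/t₁)
S_s = 0.04×3.6/(1+0.51)×log₁₀(12.2/1.3)
    = 0.09536 × 0.9724 = 0.09273 m

S_s ≈ 92.7 mm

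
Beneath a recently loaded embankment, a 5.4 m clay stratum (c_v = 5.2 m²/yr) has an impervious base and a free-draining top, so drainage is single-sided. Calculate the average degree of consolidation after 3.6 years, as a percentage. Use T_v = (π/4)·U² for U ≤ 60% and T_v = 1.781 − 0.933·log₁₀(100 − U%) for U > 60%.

Drainage path length: H_d = H = 5.4 m (single drainage).
T_v = c_v·t/H_d² = 5.2×3.6/5.4² = 0.64198.
T_v = 0.64198 corresponds to the U > 60% branch:
U = 1 − 10^((1.781 − T_v)/0.933)/100 = 0.8337

U ≈ 83.4 %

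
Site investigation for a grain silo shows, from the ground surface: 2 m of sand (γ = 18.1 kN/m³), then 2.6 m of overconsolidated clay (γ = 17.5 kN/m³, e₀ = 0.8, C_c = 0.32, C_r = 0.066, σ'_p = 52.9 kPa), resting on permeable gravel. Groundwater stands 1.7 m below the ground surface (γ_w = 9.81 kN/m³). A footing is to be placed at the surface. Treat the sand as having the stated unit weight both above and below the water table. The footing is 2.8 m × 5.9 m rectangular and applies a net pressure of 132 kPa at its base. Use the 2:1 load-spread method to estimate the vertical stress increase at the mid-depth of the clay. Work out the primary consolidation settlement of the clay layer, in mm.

Mid-depth of clay below the ground surface: z = 2 + 2.6/2 = 3.3 m.
Total vertical stress at mid-clay: σ_v = 18.1×2 + 17.5×1.3 = 58.95 kPa.
Pore pressure: u = 9.81×(3.3 − 1.7) = 15.696 kPa.
Initial effective stress: σ'_0 = σ_v − u = 58.95 − 15.696 = 43.254 kPa.
Stress increase at mid-clay by the 2:1 spreading method:
Δσ = qBL/((B+z)(L+z)) = 132×2.8×5.9/((2.8+3.3)(5.9+3.3)) = 38.857 kPa
Final effective stress: σ'_f = 43.254 + 38.857 = 82.111 kPa.
σ'_f = 82.111 > σ'_p = 52.9 kPa, so the stress path crosses the preconsolidation pressure — recompression up to σ'_p, then virgin compression beyond:
S_c = H/(1+e₀)·[C_r·log₁₀(σ'_p/σ'_0) + C_c·log₁₀(σ'_f/σ'_p)]
    = 2.6/1.8 × [0.066×log₁₀(52.9/43.254) + 0.32×log₁₀(82.111/52.9)]
    = 1.4444 × [0.0057703 + 0.061103] = 0.09659 m

S_c ≈ 96.6 mm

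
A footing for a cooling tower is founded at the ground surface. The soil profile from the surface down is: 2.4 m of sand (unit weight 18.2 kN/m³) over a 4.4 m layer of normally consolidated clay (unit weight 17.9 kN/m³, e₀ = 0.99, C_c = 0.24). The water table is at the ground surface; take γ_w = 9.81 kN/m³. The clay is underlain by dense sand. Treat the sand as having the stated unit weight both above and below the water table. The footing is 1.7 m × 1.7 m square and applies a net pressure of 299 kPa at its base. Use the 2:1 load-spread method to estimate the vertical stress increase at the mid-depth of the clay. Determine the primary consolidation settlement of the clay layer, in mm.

Mid-depth of clay below the ground surface: z = 2.4 + 4.4/2 = 4.6 m.
Total vertical stress at mid-clay: σ_v = 18.2×2.4 + 17.9×2.2 = 83.06 kPa.
Pore pressure: u = 9.81×(4.6 − 0) = 45.126 kPa.
Initial effective stress: σ'_0 = σ_v − u = 83.06 − 45.126 = 37.934 kPa.
Stress increase at mid-clay by the 2:1 spreading method:
Δσ = qBL/((B+z)(L+z)) = 299×1.7×1.7/((1.7+4.6)(1.7+4.6)) = 21.771 kPa
Final effective stress: σ'_f = σ'_0 + Δσ = 37.934 + 21.771 = 59.705 kPa.
Normally consolidated clay, so the full stress increment lies on the virgin compression line:
S_c = C_c·H/(1+e₀)·log₁₀(σ'_f/σ'_0) = 0.24×4.4/(1+0.99)×log₁₀(59.705/37.934)
    = 0.53065 × 0.19698 = 0.1045 m

S_c ≈ 105 mm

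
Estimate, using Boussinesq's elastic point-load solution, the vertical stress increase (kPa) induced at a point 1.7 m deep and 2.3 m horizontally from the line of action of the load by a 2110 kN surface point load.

Δσ_z ≈ 25.9 kPa

Boussinesq vertical stress below a point load on an elastic half-space:
Δσ_z = 3P/(2πz²) · [1 + (r/z)²]^(−5/2)
r/z = 2.3/1.7 = 1.3529; [1+(r/z)²]^(−5/2) = 0.074193.
Δσ_z = 3×2110/(2π×1.7²) × 0.074193 = 348.6 × 0.074193 = 25.86 kPa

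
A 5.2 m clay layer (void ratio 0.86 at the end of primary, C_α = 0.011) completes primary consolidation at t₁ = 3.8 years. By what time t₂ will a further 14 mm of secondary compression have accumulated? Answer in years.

t₂ ≈ 10.8 years

S_s = C_α·H/(1+e_p)·log₁₀(t₂/t₁) ⇒ log₁₀(t₂/t₁) = S_s·(1+e_p)/(C_α·H).
log₁₀(t₂/t₁) = 0.014 × (1+0.86) / (0.011×5.2) = 0.4552
t₂ = t₁ × 10^0.4552 = 3.8 × 2.853 = 10.84 years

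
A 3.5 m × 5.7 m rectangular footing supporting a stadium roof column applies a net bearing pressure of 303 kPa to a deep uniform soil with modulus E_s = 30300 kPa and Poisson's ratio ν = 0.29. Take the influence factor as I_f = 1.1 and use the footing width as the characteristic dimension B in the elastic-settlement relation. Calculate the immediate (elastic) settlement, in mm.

S_e ≈ 35.3 mm

Immediate (elastic) settlement: S_e = q·B·(1−ν²)/E_s · I_f.
S_e = 303 × 3.5 × (1 − 0.29²) / 30300 × 1.1
    = 303 × 3.5 × 0.9159 / 30300 × 1.1
    = 0.03526 m = 35.26 mm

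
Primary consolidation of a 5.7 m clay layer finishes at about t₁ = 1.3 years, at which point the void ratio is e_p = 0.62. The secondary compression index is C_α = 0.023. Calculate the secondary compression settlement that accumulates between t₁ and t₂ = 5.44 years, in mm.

S_s ≈ 50.3 mm

Secondary compression: S_s = C_α·H/(1+e_p)·log₁₀(t₂/t₁)
S_s = 0.023×5.7/(1+0.62)×log₁₀(5.44/1.3)
    = 0.08093 × 0.6217 = 0.05031 m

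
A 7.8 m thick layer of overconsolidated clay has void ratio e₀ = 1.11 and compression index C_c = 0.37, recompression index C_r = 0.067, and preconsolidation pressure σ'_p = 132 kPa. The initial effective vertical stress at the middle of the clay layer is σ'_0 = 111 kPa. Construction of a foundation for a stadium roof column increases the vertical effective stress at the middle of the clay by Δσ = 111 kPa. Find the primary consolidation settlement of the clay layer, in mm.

Final effective stress: σ'_f = 111 + 111 = 222 kPa.
σ'_f = 222 > σ'_p = 132 kPa, so the stress path crosses the preconsolidation pressure — recompression up to σ'_p, then virgin compression beyond:
S_c = H/(1+e₀)·[C_r·log₁₀(σ'_p/σ'_0) + C_c·log₁₀(σ'_f/σ'_p)]
    = 7.8/2.11 × [0.067×log₁₀(132/111) + 0.37×log₁₀(222/132)]
    = 3.6967 × [0.0050418 + 0.083538] = 0.3275 m

S_c ≈ 327 mm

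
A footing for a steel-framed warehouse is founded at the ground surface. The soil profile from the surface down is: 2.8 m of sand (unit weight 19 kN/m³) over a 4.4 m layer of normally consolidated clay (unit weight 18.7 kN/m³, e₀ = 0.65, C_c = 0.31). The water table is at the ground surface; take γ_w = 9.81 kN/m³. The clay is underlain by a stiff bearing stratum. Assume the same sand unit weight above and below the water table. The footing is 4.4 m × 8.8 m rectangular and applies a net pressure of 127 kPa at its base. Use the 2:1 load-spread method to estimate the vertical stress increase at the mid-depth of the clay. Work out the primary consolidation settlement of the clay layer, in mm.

S_c ≈ 218 mm

Mid-depth of clay below the ground surface: z = 2.8 + 4.4/2 = 5 m.
Total vertical stress at mid-clay: σ_v = 19×2.8 + 18.7×2.2 = 94.34 kPa.
Pore pressure: u = 9.81×(5 − 0) = 49.05 kPa.
Initial effective stress: σ'_0 = σ_v − u = 94.34 − 49.05 = 45.29 kPa.
Stress increase at mid-clay by the 2:1 spreading method:
Δσ = qBL/((B+z)(L+z)) = 127×4.4×8.8/((4.4+5)(8.8+5)) = 37.908 kPa
Final effective stress: σ'_f = σ'_0 + Δσ = 45.29 + 37.908 = 83.198 kPa.
Normally consolidated clay, so the full stress increment lies on the virgin compression line:
S_c = C_c·H/(1+e₀)·log₁₀(σ'_f/σ'_0) = 0.31×4.4/(1+0.65)×log₁₀(83.198/45.29)
    = 0.82667 × 0.26411 = 0.2183 m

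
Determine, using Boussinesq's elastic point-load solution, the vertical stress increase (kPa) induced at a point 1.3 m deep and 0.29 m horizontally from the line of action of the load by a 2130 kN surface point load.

Δσ_z ≈ 533 kPa

Boussinesq vertical stress below a point load on an elastic half-space:
Δσ_z = 3P/(2πz²) · [1 + (r/z)²]^(−5/2)
r/z = 0.29/1.3 = 0.22308; [1+(r/z)²]^(−5/2) = 0.88567.
Δσ_z = 3×2130/(2π×1.3²) × 0.88567 = 601.78 × 0.88567 = 533 kPa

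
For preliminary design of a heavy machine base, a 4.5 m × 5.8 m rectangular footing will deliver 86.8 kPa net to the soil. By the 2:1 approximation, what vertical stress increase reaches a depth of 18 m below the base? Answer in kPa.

By the 2:1 method the load spreads at 1 horizontal : 2 vertical, so at depth z the loaded area has grown by z in each plan dimension:
Δσ = qBL/((B+z)(L+z)) = 86.8×4.5×5.8/((4.5+18)(5.8+18)) = 4.2306 kPa

Δσ_z ≈ 4.23 kPa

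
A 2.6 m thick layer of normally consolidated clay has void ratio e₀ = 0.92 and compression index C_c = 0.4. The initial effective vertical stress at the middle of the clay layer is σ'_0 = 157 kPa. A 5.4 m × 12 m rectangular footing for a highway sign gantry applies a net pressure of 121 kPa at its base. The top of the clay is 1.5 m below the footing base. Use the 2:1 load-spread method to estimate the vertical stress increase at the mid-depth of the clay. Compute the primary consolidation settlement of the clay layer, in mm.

Mid-depth of clay below the footing base: z = 1.5 + 2.6/2 = 2.8 m.
Stress increase at mid-clay by the 2:1 spreading method:
Δσ = qBL/((B+z)(L+z)) = 121×5.4×12/((5.4+2.8)(12+2.8)) = 64.608 kPa
Final effective stress: σ'_f = σ'_0 + Δσ = 157 + 64.608 = 221.61 kPa.
Normally consolidated clay, so the full stress increment lies on the virgin compression line:
S_c = C_c·H/(1+e₀)·log₁₀(σ'_f/σ'_0) = 0.4×2.6/(1+0.92)×log₁₀(221.61/157)
    = 0.54167 × 0.14969 = 0.08108 m

S_c ≈ 81.1 mm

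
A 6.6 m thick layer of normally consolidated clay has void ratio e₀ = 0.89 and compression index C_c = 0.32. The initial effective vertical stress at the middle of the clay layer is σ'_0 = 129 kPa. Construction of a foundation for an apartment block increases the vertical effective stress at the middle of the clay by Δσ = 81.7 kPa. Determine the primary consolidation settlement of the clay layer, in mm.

Final effective stress: σ'_f = σ'_0 + Δσ = 129 + 81.7 = 210.7 kPa.
Normally consolidated clay, so the full stress increment lies on the virgin compression line:
S_c = C_c·H/(1+e₀)·log₁₀(σ'_f/σ'_0) = 0.32×6.6/(1+0.89)×log₁₀(210.7/129)
    = 1.1175 × 0.21307 = 0.2381 m

S_c ≈ 238 mm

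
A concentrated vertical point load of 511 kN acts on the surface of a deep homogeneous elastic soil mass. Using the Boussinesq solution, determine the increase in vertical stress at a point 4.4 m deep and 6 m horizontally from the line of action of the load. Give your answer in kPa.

Boussinesq vertical stress below a point load on an elastic half-space:
Δσ_z = 3P/(2πz²) · [1 + (r/z)²]^(−5/2)
r/z = 6/4.4 = 1.3636; [1+(r/z)²]^(−5/2) = 0.072322.
Δσ_z = 3×511/(2π×4.4²) × 0.072322 = 12.603 × 0.072322 = 0.9115 kPa

Δσ_z ≈ 0.911 kPa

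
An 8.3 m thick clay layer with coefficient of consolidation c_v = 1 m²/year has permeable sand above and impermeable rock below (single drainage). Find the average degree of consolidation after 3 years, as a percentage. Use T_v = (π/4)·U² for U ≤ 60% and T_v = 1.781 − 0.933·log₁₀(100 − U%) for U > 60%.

Drainage path length: H_d = H = 8.3 m (single drainage).
T_v = c_v·t/H_d² = 1×3/8.3² = 0.043548.
T_v = 0.043548 corresponds to the U ≤ 60% branch:
U = √(4T_v/π) = 0.2355

U ≈ 23.5 %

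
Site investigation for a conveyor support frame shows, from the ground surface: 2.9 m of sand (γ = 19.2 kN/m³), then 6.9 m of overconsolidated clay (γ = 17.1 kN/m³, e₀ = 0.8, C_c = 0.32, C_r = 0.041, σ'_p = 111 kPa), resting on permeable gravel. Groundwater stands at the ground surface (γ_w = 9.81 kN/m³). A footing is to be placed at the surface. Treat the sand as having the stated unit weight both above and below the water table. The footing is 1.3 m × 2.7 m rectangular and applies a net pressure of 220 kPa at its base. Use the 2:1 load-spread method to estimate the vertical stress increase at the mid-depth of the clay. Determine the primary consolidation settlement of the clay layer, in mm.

S_c ≈ 13.2 mm

Mid-depth of clay below the ground surface: z = 2.9 + 6.9/2 = 6.35 m.
Total vertical stress at mid-clay: σ_v = 19.2×2.9 + 17.1×3.45 = 114.68 kPa.
Pore pressure: u = 9.81×(6.35 − 0) = 62.294 kPa.
Initial effective stress: σ'_0 = σ_v − u = 114.68 − 62.294 = 52.386 kPa.
Stress increase at mid-clay by the 2:1 spreading method:
Δσ = qBL/((B+z)(L+z)) = 220×1.3×2.7/((1.3+6.35)(2.7+6.35)) = 11.154 kPa
Final effective stress: σ'_f = 52.386 + 11.154 = 63.54 kPa.
σ'_f = 63.54 ≤ σ'_p = 111 kPa, so the clay remains overconsolidated and only the recompression index applies:
S_c = C_r·H/(1+e₀)·log₁₀(σ'_f/σ'_0) = 0.041×6.9/1.8×log₁₀(63.54/52.386)
    = 0.15717 × 0.083832 = 0.01318 m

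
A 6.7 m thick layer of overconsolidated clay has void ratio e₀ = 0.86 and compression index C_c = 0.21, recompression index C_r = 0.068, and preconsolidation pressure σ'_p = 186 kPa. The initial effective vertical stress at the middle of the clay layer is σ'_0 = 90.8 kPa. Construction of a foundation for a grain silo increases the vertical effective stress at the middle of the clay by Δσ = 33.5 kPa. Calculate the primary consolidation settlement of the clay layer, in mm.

S_c ≈ 33.4 mm

Final effective stress: σ'_f = 90.8 + 33.5 = 124.3 kPa.
σ'_f = 124.3 ≤ σ'_p = 186 kPa, so the clay remains overconsolidated and only the recompression index applies:
S_c = C_r·H/(1+e₀)·log₁₀(σ'_f/σ'_0) = 0.068×6.7/1.86×log₁₀(124.3/90.8)
    = 0.24495 × 0.13639 = 0.03341 m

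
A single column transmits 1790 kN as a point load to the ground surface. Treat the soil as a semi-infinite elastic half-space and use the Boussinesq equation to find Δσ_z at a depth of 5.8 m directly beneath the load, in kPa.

Δσ_z ≈ 25.4 kPa

Boussinesq vertical stress below a point load on an elastic half-space:
Δσ_z = 3P/(2πz²) · [1 + (r/z)²]^(−5/2)
r/z = 0/5.8 = 0; [1+(r/z)²]^(−5/2) = 1.
Δσ_z = 3×1790/(2π×5.8²) × 1 = 25.406 × 1 = 25.41 kPa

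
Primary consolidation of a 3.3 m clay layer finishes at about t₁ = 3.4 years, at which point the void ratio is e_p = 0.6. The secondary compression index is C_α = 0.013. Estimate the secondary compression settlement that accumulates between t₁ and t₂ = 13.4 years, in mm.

Secondary compression: S_s = C_α·H/(1+e_p)·log₁₀(t₂/t₁)
S_s = 0.013×3.3/(1+0.6)×log₁₀(13.4/3.4)
    = 0.02681 × 0.5956 = 0.01597 m

S_s ≈ 16 mm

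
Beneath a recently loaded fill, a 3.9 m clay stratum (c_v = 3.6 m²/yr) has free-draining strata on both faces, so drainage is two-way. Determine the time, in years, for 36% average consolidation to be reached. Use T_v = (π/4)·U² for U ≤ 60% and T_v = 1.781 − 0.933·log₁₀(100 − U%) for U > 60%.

t ≈ 0.108 years

Drainage path length: H_d = H/2 = 1.95 m (double drainage).
U ≤ 60%: T_v = (π/4)·U² = (π/4)×0.36² = 0.10179.
t = T_v·H_d²/c_v = 0.10179×1.95²/3.6 = 0.1075 years.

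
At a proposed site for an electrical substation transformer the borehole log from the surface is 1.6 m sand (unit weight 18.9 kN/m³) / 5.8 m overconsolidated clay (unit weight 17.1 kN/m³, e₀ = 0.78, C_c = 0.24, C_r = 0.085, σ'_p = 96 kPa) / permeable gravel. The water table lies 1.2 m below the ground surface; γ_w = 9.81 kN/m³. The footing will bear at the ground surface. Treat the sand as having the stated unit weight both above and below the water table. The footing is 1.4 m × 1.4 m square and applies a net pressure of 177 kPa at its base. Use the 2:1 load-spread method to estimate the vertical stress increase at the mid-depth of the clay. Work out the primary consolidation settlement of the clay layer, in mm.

S_c ≈ 22.9 mm

Mid-depth of clay below the ground surface: z = 1.6 + 5.8/2 = 4.5 m.
Total vertical stress at mid-clay: σ_v = 18.9×1.6 + 17.1×2.9 = 79.83 kPa.
Pore pressure: u = 9.81×(4.5 − 1.2) = 32.373 kPa.
Initial effective stress: σ'_0 = σ_v − u = 79.83 − 32.373 = 47.457 kPa.
Stress increase at mid-clay by the 2:1 spreading method:
Δσ = qBL/((B+z)(L+z)) = 177×1.4×1.4/((1.4+4.5)(1.4+4.5)) = 9.9661 kPa
Final effective stress: σ'_f = 47.457 + 9.9661 = 57.423 kPa.
σ'_f = 57.423 ≤ σ'_p = 96 kPa, so the clay remains overconsolidated and only the recompression index applies:
S_c = C_r·H/(1+e₀)·log₁₀(σ'_f/σ'_0) = 0.085×5.8/1.78×log₁₀(57.423/47.457)
    = 0.27696 × 0.082786 = 0.02293 m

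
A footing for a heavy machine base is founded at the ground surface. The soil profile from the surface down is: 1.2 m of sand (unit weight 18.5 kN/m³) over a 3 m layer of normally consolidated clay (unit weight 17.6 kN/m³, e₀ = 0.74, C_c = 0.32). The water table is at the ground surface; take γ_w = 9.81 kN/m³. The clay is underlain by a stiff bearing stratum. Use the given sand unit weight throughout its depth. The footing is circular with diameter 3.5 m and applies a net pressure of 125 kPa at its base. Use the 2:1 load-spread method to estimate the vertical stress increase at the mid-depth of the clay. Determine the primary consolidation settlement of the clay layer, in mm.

Mid-depth of clay below the ground surface: z = 1.2 + 3/2 = 2.7 m.
Total vertical stress at mid-clay: σ_v = 18.5×1.2 + 17.6×1.5 = 48.6 kPa.
Pore pressure: u = 9.81×(2.7 − 0) = 26.487 kPa.
Initial effective stress: σ'_0 = σ_v − u = 48.6 − 26.487 = 22.113 kPa.
Stress increase at mid-clay by the 2:1 spreading method:
Δσ ≈ qD²/(D+z)² = 125×3.5²/(3.5+2.7)² = 39.835 kPa
Final effective stress: σ'_f = σ'_0 + Δσ = 22.113 + 39.835 = 61.948 kPa.
Normally consolidated clay, so the full stress increment lies on the virgin compression line:
S_c = C_c·H/(1+e₀)·log₁₀(σ'_f/σ'_0) = 0.32×3/(1+0.74)×log₁₀(61.948/22.113)
    = 0.55172 × 0.44738 = 0.2468 m

S_c ≈ 247 mm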